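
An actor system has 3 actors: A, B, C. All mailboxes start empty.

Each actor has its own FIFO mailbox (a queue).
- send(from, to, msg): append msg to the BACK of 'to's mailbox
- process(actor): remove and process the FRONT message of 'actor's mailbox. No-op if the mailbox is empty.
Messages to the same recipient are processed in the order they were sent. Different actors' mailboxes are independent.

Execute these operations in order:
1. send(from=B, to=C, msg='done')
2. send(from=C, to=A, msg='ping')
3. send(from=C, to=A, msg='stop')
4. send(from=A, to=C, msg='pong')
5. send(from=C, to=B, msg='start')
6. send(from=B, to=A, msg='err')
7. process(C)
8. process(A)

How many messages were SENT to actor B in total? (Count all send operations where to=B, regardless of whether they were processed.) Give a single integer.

Answer: 1

Derivation:
After 1 (send(from=B, to=C, msg='done')): A:[] B:[] C:[done]
After 2 (send(from=C, to=A, msg='ping')): A:[ping] B:[] C:[done]
After 3 (send(from=C, to=A, msg='stop')): A:[ping,stop] B:[] C:[done]
After 4 (send(from=A, to=C, msg='pong')): A:[ping,stop] B:[] C:[done,pong]
After 5 (send(from=C, to=B, msg='start')): A:[ping,stop] B:[start] C:[done,pong]
After 6 (send(from=B, to=A, msg='err')): A:[ping,stop,err] B:[start] C:[done,pong]
After 7 (process(C)): A:[ping,stop,err] B:[start] C:[pong]
After 8 (process(A)): A:[stop,err] B:[start] C:[pong]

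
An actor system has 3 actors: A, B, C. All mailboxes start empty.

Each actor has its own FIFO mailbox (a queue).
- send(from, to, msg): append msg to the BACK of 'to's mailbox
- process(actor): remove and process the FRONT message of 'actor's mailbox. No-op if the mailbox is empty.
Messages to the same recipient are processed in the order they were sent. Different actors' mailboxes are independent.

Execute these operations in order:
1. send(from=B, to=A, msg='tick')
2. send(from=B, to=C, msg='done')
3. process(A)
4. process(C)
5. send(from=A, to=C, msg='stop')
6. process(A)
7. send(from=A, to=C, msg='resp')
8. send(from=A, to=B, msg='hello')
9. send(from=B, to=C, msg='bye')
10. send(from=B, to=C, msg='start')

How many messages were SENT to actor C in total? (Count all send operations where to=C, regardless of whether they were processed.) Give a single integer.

Answer: 5

Derivation:
After 1 (send(from=B, to=A, msg='tick')): A:[tick] B:[] C:[]
After 2 (send(from=B, to=C, msg='done')): A:[tick] B:[] C:[done]
After 3 (process(A)): A:[] B:[] C:[done]
After 4 (process(C)): A:[] B:[] C:[]
After 5 (send(from=A, to=C, msg='stop')): A:[] B:[] C:[stop]
After 6 (process(A)): A:[] B:[] C:[stop]
After 7 (send(from=A, to=C, msg='resp')): A:[] B:[] C:[stop,resp]
After 8 (send(from=A, to=B, msg='hello')): A:[] B:[hello] C:[stop,resp]
After 9 (send(from=B, to=C, msg='bye')): A:[] B:[hello] C:[stop,resp,bye]
After 10 (send(from=B, to=C, msg='start')): A:[] B:[hello] C:[stop,resp,bye,start]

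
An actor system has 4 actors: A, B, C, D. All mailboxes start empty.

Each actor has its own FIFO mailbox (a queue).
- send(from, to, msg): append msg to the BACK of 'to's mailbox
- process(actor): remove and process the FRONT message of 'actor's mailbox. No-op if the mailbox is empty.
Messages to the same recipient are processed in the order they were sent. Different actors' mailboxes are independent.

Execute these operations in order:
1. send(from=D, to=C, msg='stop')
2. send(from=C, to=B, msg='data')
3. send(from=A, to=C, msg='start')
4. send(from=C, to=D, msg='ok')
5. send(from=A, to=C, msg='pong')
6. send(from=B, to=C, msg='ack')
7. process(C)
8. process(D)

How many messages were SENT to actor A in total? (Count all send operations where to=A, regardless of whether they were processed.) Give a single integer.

Answer: 0

Derivation:
After 1 (send(from=D, to=C, msg='stop')): A:[] B:[] C:[stop] D:[]
After 2 (send(from=C, to=B, msg='data')): A:[] B:[data] C:[stop] D:[]
After 3 (send(from=A, to=C, msg='start')): A:[] B:[data] C:[stop,start] D:[]
After 4 (send(from=C, to=D, msg='ok')): A:[] B:[data] C:[stop,start] D:[ok]
After 5 (send(from=A, to=C, msg='pong')): A:[] B:[data] C:[stop,start,pong] D:[ok]
After 6 (send(from=B, to=C, msg='ack')): A:[] B:[data] C:[stop,start,pong,ack] D:[ok]
After 7 (process(C)): A:[] B:[data] C:[start,pong,ack] D:[ok]
After 8 (process(D)): A:[] B:[data] C:[start,pong,ack] D:[]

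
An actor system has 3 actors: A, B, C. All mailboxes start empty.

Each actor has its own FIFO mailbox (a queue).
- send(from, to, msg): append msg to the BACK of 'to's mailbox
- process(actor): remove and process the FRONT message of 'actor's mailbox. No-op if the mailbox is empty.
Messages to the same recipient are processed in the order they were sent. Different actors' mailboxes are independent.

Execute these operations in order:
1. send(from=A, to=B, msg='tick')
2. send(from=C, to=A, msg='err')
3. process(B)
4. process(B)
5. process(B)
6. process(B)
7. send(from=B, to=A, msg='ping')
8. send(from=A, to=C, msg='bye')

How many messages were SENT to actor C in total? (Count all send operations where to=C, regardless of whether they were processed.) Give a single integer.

Answer: 1

Derivation:
After 1 (send(from=A, to=B, msg='tick')): A:[] B:[tick] C:[]
After 2 (send(from=C, to=A, msg='err')): A:[err] B:[tick] C:[]
After 3 (process(B)): A:[err] B:[] C:[]
After 4 (process(B)): A:[err] B:[] C:[]
After 5 (process(B)): A:[err] B:[] C:[]
After 6 (process(B)): A:[err] B:[] C:[]
After 7 (send(from=B, to=A, msg='ping')): A:[err,ping] B:[] C:[]
After 8 (send(from=A, to=C, msg='bye')): A:[err,ping] B:[] C:[bye]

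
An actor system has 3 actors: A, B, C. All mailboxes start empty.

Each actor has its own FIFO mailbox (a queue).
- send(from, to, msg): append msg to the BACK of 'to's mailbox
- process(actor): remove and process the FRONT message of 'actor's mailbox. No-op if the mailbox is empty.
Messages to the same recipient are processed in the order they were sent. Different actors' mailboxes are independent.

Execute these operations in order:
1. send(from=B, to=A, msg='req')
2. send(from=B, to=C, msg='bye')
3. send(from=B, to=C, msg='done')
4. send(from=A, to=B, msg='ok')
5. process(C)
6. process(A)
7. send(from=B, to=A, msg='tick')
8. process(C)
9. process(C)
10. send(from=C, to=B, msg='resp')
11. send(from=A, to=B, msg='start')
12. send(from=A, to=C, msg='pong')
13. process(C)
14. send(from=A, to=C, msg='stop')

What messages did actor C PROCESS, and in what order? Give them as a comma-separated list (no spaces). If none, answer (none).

After 1 (send(from=B, to=A, msg='req')): A:[req] B:[] C:[]
After 2 (send(from=B, to=C, msg='bye')): A:[req] B:[] C:[bye]
After 3 (send(from=B, to=C, msg='done')): A:[req] B:[] C:[bye,done]
After 4 (send(from=A, to=B, msg='ok')): A:[req] B:[ok] C:[bye,done]
After 5 (process(C)): A:[req] B:[ok] C:[done]
After 6 (process(A)): A:[] B:[ok] C:[done]
After 7 (send(from=B, to=A, msg='tick')): A:[tick] B:[ok] C:[done]
After 8 (process(C)): A:[tick] B:[ok] C:[]
After 9 (process(C)): A:[tick] B:[ok] C:[]
After 10 (send(from=C, to=B, msg='resp')): A:[tick] B:[ok,resp] C:[]
After 11 (send(from=A, to=B, msg='start')): A:[tick] B:[ok,resp,start] C:[]
After 12 (send(from=A, to=C, msg='pong')): A:[tick] B:[ok,resp,start] C:[pong]
After 13 (process(C)): A:[tick] B:[ok,resp,start] C:[]
After 14 (send(from=A, to=C, msg='stop')): A:[tick] B:[ok,resp,start] C:[stop]

Answer: bye,done,pong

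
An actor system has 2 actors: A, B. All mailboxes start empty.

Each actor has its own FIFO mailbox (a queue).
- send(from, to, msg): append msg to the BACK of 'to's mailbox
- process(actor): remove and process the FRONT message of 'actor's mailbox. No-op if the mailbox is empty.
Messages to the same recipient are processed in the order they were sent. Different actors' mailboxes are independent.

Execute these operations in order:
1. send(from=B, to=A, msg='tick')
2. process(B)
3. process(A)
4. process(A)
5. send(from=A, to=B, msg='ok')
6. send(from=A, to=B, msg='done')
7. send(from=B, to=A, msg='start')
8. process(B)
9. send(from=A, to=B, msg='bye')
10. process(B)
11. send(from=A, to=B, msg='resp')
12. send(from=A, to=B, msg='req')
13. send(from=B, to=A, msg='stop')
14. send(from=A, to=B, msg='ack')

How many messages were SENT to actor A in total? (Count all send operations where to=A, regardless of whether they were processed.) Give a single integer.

Answer: 3

Derivation:
After 1 (send(from=B, to=A, msg='tick')): A:[tick] B:[]
After 2 (process(B)): A:[tick] B:[]
After 3 (process(A)): A:[] B:[]
After 4 (process(A)): A:[] B:[]
After 5 (send(from=A, to=B, msg='ok')): A:[] B:[ok]
After 6 (send(from=A, to=B, msg='done')): A:[] B:[ok,done]
After 7 (send(from=B, to=A, msg='start')): A:[start] B:[ok,done]
After 8 (process(B)): A:[start] B:[done]
After 9 (send(from=A, to=B, msg='bye')): A:[start] B:[done,bye]
After 10 (process(B)): A:[start] B:[bye]
After 11 (send(from=A, to=B, msg='resp')): A:[start] B:[bye,resp]
After 12 (send(from=A, to=B, msg='req')): A:[start] B:[bye,resp,req]
After 13 (send(from=B, to=A, msg='stop')): A:[start,stop] B:[bye,resp,req]
After 14 (send(from=A, to=B, msg='ack')): A:[start,stop] B:[bye,resp,req,ack]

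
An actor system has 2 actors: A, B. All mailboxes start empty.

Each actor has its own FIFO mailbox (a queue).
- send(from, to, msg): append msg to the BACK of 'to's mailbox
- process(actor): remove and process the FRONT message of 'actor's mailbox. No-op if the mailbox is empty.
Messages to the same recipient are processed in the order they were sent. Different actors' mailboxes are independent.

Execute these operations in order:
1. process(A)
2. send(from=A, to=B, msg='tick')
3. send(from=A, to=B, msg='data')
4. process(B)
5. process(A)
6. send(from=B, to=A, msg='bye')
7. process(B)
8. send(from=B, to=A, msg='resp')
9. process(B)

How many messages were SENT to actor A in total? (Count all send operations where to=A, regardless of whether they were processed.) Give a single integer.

Answer: 2

Derivation:
After 1 (process(A)): A:[] B:[]
After 2 (send(from=A, to=B, msg='tick')): A:[] B:[tick]
After 3 (send(from=A, to=B, msg='data')): A:[] B:[tick,data]
After 4 (process(B)): A:[] B:[data]
After 5 (process(A)): A:[] B:[data]
After 6 (send(from=B, to=A, msg='bye')): A:[bye] B:[data]
After 7 (process(B)): A:[bye] B:[]
After 8 (send(from=B, to=A, msg='resp')): A:[bye,resp] B:[]
After 9 (process(B)): A:[bye,resp] B:[]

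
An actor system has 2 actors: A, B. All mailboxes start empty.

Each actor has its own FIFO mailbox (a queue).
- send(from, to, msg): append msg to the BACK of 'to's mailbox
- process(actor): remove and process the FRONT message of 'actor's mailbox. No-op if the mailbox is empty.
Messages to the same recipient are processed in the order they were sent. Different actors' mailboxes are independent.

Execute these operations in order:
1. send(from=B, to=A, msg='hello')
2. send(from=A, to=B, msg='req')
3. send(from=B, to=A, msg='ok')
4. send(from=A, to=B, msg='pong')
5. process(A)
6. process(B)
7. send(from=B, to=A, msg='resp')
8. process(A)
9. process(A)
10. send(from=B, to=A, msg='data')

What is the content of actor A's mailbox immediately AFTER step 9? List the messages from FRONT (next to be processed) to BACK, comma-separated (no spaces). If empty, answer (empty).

After 1 (send(from=B, to=A, msg='hello')): A:[hello] B:[]
After 2 (send(from=A, to=B, msg='req')): A:[hello] B:[req]
After 3 (send(from=B, to=A, msg='ok')): A:[hello,ok] B:[req]
After 4 (send(from=A, to=B, msg='pong')): A:[hello,ok] B:[req,pong]
After 5 (process(A)): A:[ok] B:[req,pong]
After 6 (process(B)): A:[ok] B:[pong]
After 7 (send(from=B, to=A, msg='resp')): A:[ok,resp] B:[pong]
After 8 (process(A)): A:[resp] B:[pong]
After 9 (process(A)): A:[] B:[pong]

(empty)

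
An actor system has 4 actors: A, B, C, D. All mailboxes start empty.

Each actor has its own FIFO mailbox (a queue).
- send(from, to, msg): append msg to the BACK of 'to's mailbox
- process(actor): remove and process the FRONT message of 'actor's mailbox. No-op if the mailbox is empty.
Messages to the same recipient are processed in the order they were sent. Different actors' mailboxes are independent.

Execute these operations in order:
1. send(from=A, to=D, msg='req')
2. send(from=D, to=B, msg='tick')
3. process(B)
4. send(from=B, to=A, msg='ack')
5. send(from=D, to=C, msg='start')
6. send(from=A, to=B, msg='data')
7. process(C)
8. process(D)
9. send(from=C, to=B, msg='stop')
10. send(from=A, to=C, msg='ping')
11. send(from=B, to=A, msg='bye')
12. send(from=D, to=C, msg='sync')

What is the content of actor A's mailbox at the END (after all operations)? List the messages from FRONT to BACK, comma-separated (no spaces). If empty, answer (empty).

After 1 (send(from=A, to=D, msg='req')): A:[] B:[] C:[] D:[req]
After 2 (send(from=D, to=B, msg='tick')): A:[] B:[tick] C:[] D:[req]
After 3 (process(B)): A:[] B:[] C:[] D:[req]
After 4 (send(from=B, to=A, msg='ack')): A:[ack] B:[] C:[] D:[req]
After 5 (send(from=D, to=C, msg='start')): A:[ack] B:[] C:[start] D:[req]
After 6 (send(from=A, to=B, msg='data')): A:[ack] B:[data] C:[start] D:[req]
After 7 (process(C)): A:[ack] B:[data] C:[] D:[req]
After 8 (process(D)): A:[ack] B:[data] C:[] D:[]
After 9 (send(from=C, to=B, msg='stop')): A:[ack] B:[data,stop] C:[] D:[]
After 10 (send(from=A, to=C, msg='ping')): A:[ack] B:[data,stop] C:[ping] D:[]
After 11 (send(from=B, to=A, msg='bye')): A:[ack,bye] B:[data,stop] C:[ping] D:[]
After 12 (send(from=D, to=C, msg='sync')): A:[ack,bye] B:[data,stop] C:[ping,sync] D:[]

Answer: ack,bye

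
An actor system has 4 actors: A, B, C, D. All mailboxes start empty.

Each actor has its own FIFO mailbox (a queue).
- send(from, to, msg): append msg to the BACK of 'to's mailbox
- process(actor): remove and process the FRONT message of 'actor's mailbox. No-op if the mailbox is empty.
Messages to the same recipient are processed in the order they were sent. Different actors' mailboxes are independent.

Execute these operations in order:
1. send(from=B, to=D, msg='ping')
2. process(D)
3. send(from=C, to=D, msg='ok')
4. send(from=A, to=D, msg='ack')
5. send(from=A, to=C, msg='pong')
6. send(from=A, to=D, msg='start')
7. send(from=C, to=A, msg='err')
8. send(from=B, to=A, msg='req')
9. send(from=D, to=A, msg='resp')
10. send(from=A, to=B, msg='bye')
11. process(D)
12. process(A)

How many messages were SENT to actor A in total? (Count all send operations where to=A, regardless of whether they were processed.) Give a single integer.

After 1 (send(from=B, to=D, msg='ping')): A:[] B:[] C:[] D:[ping]
After 2 (process(D)): A:[] B:[] C:[] D:[]
After 3 (send(from=C, to=D, msg='ok')): A:[] B:[] C:[] D:[ok]
After 4 (send(from=A, to=D, msg='ack')): A:[] B:[] C:[] D:[ok,ack]
After 5 (send(from=A, to=C, msg='pong')): A:[] B:[] C:[pong] D:[ok,ack]
After 6 (send(from=A, to=D, msg='start')): A:[] B:[] C:[pong] D:[ok,ack,start]
After 7 (send(from=C, to=A, msg='err')): A:[err] B:[] C:[pong] D:[ok,ack,start]
After 8 (send(from=B, to=A, msg='req')): A:[err,req] B:[] C:[pong] D:[ok,ack,start]
After 9 (send(from=D, to=A, msg='resp')): A:[err,req,resp] B:[] C:[pong] D:[ok,ack,start]
After 10 (send(from=A, to=B, msg='bye')): A:[err,req,resp] B:[bye] C:[pong] D:[ok,ack,start]
After 11 (process(D)): A:[err,req,resp] B:[bye] C:[pong] D:[ack,start]
After 12 (process(A)): A:[req,resp] B:[bye] C:[pong] D:[ack,start]

Answer: 3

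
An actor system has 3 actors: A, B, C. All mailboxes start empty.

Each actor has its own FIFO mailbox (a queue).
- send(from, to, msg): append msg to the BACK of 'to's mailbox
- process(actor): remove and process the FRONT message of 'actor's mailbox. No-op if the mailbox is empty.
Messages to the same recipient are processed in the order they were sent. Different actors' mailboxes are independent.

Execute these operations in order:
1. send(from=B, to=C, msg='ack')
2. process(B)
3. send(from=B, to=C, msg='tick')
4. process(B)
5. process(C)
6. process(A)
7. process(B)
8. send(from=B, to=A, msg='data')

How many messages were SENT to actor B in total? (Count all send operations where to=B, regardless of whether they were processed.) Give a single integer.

After 1 (send(from=B, to=C, msg='ack')): A:[] B:[] C:[ack]
After 2 (process(B)): A:[] B:[] C:[ack]
After 3 (send(from=B, to=C, msg='tick')): A:[] B:[] C:[ack,tick]
After 4 (process(B)): A:[] B:[] C:[ack,tick]
After 5 (process(C)): A:[] B:[] C:[tick]
After 6 (process(A)): A:[] B:[] C:[tick]
After 7 (process(B)): A:[] B:[] C:[tick]
After 8 (send(from=B, to=A, msg='data')): A:[data] B:[] C:[tick]

Answer: 0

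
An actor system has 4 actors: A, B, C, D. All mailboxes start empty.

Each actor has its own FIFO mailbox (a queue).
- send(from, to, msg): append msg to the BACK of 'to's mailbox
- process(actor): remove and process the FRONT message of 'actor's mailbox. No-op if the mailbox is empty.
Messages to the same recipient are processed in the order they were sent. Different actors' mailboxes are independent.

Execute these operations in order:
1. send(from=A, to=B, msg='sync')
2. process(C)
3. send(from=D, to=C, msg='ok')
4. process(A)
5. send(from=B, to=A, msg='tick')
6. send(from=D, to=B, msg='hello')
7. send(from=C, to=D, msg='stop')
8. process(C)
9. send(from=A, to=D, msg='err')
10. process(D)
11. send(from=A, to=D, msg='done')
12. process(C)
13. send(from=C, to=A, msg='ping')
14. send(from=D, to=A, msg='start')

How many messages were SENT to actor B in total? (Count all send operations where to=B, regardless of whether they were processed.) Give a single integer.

Answer: 2

Derivation:
After 1 (send(from=A, to=B, msg='sync')): A:[] B:[sync] C:[] D:[]
After 2 (process(C)): A:[] B:[sync] C:[] D:[]
After 3 (send(from=D, to=C, msg='ok')): A:[] B:[sync] C:[ok] D:[]
After 4 (process(A)): A:[] B:[sync] C:[ok] D:[]
After 5 (send(from=B, to=A, msg='tick')): A:[tick] B:[sync] C:[ok] D:[]
After 6 (send(from=D, to=B, msg='hello')): A:[tick] B:[sync,hello] C:[ok] D:[]
After 7 (send(from=C, to=D, msg='stop')): A:[tick] B:[sync,hello] C:[ok] D:[stop]
After 8 (process(C)): A:[tick] B:[sync,hello] C:[] D:[stop]
After 9 (send(from=A, to=D, msg='err')): A:[tick] B:[sync,hello] C:[] D:[stop,err]
After 10 (process(D)): A:[tick] B:[sync,hello] C:[] D:[err]
After 11 (send(from=A, to=D, msg='done')): A:[tick] B:[sync,hello] C:[] D:[err,done]
After 12 (process(C)): A:[tick] B:[sync,hello] C:[] D:[err,done]
After 13 (send(from=C, to=A, msg='ping')): A:[tick,ping] B:[sync,hello] C:[] D:[err,done]
After 14 (send(from=D, to=A, msg='start')): A:[tick,ping,start] B:[sync,hello] C:[] D:[err,done]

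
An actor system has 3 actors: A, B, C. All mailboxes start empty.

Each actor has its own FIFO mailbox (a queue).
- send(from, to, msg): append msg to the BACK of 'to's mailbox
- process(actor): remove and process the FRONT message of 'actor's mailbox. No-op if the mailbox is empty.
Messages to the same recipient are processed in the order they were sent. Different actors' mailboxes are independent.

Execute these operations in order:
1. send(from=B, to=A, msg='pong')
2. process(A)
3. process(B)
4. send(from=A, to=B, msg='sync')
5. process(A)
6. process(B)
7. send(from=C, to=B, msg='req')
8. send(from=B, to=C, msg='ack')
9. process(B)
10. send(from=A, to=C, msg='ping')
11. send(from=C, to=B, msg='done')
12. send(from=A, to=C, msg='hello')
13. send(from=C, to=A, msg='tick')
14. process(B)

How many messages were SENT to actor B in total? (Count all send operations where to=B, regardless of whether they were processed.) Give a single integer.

After 1 (send(from=B, to=A, msg='pong')): A:[pong] B:[] C:[]
After 2 (process(A)): A:[] B:[] C:[]
After 3 (process(B)): A:[] B:[] C:[]
After 4 (send(from=A, to=B, msg='sync')): A:[] B:[sync] C:[]
After 5 (process(A)): A:[] B:[sync] C:[]
After 6 (process(B)): A:[] B:[] C:[]
After 7 (send(from=C, to=B, msg='req')): A:[] B:[req] C:[]
After 8 (send(from=B, to=C, msg='ack')): A:[] B:[req] C:[ack]
After 9 (process(B)): A:[] B:[] C:[ack]
After 10 (send(from=A, to=C, msg='ping')): A:[] B:[] C:[ack,ping]
After 11 (send(from=C, to=B, msg='done')): A:[] B:[done] C:[ack,ping]
After 12 (send(from=A, to=C, msg='hello')): A:[] B:[done] C:[ack,ping,hello]
After 13 (send(from=C, to=A, msg='tick')): A:[tick] B:[done] C:[ack,ping,hello]
After 14 (process(B)): A:[tick] B:[] C:[ack,ping,hello]

Answer: 3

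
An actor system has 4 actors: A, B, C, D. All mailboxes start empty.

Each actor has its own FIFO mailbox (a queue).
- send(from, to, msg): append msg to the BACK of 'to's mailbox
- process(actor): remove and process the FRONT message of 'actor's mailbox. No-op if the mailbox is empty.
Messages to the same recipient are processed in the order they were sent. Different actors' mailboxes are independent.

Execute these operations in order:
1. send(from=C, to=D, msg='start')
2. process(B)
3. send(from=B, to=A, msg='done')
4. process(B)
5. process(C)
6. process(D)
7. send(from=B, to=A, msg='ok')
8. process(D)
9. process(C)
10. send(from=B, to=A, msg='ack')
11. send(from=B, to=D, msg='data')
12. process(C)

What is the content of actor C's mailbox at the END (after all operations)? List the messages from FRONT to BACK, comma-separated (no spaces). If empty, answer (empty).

After 1 (send(from=C, to=D, msg='start')): A:[] B:[] C:[] D:[start]
After 2 (process(B)): A:[] B:[] C:[] D:[start]
After 3 (send(from=B, to=A, msg='done')): A:[done] B:[] C:[] D:[start]
After 4 (process(B)): A:[done] B:[] C:[] D:[start]
After 5 (process(C)): A:[done] B:[] C:[] D:[start]
After 6 (process(D)): A:[done] B:[] C:[] D:[]
After 7 (send(from=B, to=A, msg='ok')): A:[done,ok] B:[] C:[] D:[]
After 8 (process(D)): A:[done,ok] B:[] C:[] D:[]
After 9 (process(C)): A:[done,ok] B:[] C:[] D:[]
After 10 (send(from=B, to=A, msg='ack')): A:[done,ok,ack] B:[] C:[] D:[]
After 11 (send(from=B, to=D, msg='data')): A:[done,ok,ack] B:[] C:[] D:[data]
After 12 (process(C)): A:[done,ok,ack] B:[] C:[] D:[data]

Answer: (empty)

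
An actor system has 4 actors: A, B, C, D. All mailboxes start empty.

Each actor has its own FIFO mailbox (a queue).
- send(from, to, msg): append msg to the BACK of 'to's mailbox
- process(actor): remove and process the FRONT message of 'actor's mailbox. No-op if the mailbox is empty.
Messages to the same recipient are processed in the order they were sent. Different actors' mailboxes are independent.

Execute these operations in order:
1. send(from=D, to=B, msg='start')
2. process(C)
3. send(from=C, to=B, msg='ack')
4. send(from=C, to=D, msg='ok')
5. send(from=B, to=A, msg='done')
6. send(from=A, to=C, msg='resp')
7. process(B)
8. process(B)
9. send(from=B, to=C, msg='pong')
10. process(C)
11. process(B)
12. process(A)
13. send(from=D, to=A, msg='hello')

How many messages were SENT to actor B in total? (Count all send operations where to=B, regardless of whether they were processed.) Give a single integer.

Answer: 2

Derivation:
After 1 (send(from=D, to=B, msg='start')): A:[] B:[start] C:[] D:[]
After 2 (process(C)): A:[] B:[start] C:[] D:[]
After 3 (send(from=C, to=B, msg='ack')): A:[] B:[start,ack] C:[] D:[]
After 4 (send(from=C, to=D, msg='ok')): A:[] B:[start,ack] C:[] D:[ok]
After 5 (send(from=B, to=A, msg='done')): A:[done] B:[start,ack] C:[] D:[ok]
After 6 (send(from=A, to=C, msg='resp')): A:[done] B:[start,ack] C:[resp] D:[ok]
After 7 (process(B)): A:[done] B:[ack] C:[resp] D:[ok]
After 8 (process(B)): A:[done] B:[] C:[resp] D:[ok]
After 9 (send(from=B, to=C, msg='pong')): A:[done] B:[] C:[resp,pong] D:[ok]
After 10 (process(C)): A:[done] B:[] C:[pong] D:[ok]
After 11 (process(B)): A:[done] B:[] C:[pong] D:[ok]
After 12 (process(A)): A:[] B:[] C:[pong] D:[ok]
After 13 (send(from=D, to=A, msg='hello')): A:[hello] B:[] C:[pong] D:[ok]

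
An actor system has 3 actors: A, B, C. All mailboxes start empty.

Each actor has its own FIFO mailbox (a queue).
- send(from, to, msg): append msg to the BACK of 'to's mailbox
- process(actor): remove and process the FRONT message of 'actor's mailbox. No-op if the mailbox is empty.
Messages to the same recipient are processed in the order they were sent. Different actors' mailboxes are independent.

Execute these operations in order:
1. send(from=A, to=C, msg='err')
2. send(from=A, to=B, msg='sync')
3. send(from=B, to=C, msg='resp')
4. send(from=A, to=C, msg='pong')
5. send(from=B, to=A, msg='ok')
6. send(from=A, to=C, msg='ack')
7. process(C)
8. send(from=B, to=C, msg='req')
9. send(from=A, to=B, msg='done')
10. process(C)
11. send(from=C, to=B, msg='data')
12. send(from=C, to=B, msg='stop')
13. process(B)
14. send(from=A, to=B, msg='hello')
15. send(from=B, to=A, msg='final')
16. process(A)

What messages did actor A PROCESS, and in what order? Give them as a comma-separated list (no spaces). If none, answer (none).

After 1 (send(from=A, to=C, msg='err')): A:[] B:[] C:[err]
After 2 (send(from=A, to=B, msg='sync')): A:[] B:[sync] C:[err]
After 3 (send(from=B, to=C, msg='resp')): A:[] B:[sync] C:[err,resp]
After 4 (send(from=A, to=C, msg='pong')): A:[] B:[sync] C:[err,resp,pong]
After 5 (send(from=B, to=A, msg='ok')): A:[ok] B:[sync] C:[err,resp,pong]
After 6 (send(from=A, to=C, msg='ack')): A:[ok] B:[sync] C:[err,resp,pong,ack]
After 7 (process(C)): A:[ok] B:[sync] C:[resp,pong,ack]
After 8 (send(from=B, to=C, msg='req')): A:[ok] B:[sync] C:[resp,pong,ack,req]
After 9 (send(from=A, to=B, msg='done')): A:[ok] B:[sync,done] C:[resp,pong,ack,req]
After 10 (process(C)): A:[ok] B:[sync,done] C:[pong,ack,req]
After 11 (send(from=C, to=B, msg='data')): A:[ok] B:[sync,done,data] C:[pong,ack,req]
After 12 (send(from=C, to=B, msg='stop')): A:[ok] B:[sync,done,data,stop] C:[pong,ack,req]
After 13 (process(B)): A:[ok] B:[done,data,stop] C:[pong,ack,req]
After 14 (send(from=A, to=B, msg='hello')): A:[ok] B:[done,data,stop,hello] C:[pong,ack,req]
After 15 (send(from=B, to=A, msg='final')): A:[ok,final] B:[done,data,stop,hello] C:[pong,ack,req]
After 16 (process(A)): A:[final] B:[done,data,stop,hello] C:[pong,ack,req]

Answer: ok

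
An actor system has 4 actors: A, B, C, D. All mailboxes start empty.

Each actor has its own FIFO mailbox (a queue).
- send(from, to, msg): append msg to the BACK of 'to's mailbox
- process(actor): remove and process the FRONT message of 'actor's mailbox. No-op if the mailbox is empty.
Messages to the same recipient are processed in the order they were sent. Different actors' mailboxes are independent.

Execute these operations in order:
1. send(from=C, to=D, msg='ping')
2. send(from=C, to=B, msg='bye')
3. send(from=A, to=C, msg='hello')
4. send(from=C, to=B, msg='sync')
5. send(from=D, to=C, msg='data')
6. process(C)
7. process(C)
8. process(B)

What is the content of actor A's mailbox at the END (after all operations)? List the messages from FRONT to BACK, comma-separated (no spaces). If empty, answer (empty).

Answer: (empty)

Derivation:
After 1 (send(from=C, to=D, msg='ping')): A:[] B:[] C:[] D:[ping]
After 2 (send(from=C, to=B, msg='bye')): A:[] B:[bye] C:[] D:[ping]
After 3 (send(from=A, to=C, msg='hello')): A:[] B:[bye] C:[hello] D:[ping]
After 4 (send(from=C, to=B, msg='sync')): A:[] B:[bye,sync] C:[hello] D:[ping]
After 5 (send(from=D, to=C, msg='data')): A:[] B:[bye,sync] C:[hello,data] D:[ping]
After 6 (process(C)): A:[] B:[bye,sync] C:[data] D:[ping]
After 7 (process(C)): A:[] B:[bye,sync] C:[] D:[ping]
After 8 (process(B)): A:[] B:[sync] C:[] D:[ping]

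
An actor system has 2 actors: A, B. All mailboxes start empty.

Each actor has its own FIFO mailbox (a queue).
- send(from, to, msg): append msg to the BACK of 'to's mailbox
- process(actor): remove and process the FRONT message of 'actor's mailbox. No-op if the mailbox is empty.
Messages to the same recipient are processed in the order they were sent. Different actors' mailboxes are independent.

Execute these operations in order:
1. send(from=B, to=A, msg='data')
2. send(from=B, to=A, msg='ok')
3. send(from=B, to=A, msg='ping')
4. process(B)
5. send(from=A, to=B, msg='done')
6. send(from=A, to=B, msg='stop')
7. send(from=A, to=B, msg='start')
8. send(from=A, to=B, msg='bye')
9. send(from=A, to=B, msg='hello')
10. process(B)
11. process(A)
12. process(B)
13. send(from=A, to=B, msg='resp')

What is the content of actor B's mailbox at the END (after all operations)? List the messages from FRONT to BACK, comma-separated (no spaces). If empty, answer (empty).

After 1 (send(from=B, to=A, msg='data')): A:[data] B:[]
After 2 (send(from=B, to=A, msg='ok')): A:[data,ok] B:[]
After 3 (send(from=B, to=A, msg='ping')): A:[data,ok,ping] B:[]
After 4 (process(B)): A:[data,ok,ping] B:[]
After 5 (send(from=A, to=B, msg='done')): A:[data,ok,ping] B:[done]
After 6 (send(from=A, to=B, msg='stop')): A:[data,ok,ping] B:[done,stop]
After 7 (send(from=A, to=B, msg='start')): A:[data,ok,ping] B:[done,stop,start]
After 8 (send(from=A, to=B, msg='bye')): A:[data,ok,ping] B:[done,stop,start,bye]
After 9 (send(from=A, to=B, msg='hello')): A:[data,ok,ping] B:[done,stop,start,bye,hello]
After 10 (process(B)): A:[data,ok,ping] B:[stop,start,bye,hello]
After 11 (process(A)): A:[ok,ping] B:[stop,start,bye,hello]
After 12 (process(B)): A:[ok,ping] B:[start,bye,hello]
After 13 (send(from=A, to=B, msg='resp')): A:[ok,ping] B:[start,bye,hello,resp]

Answer: start,bye,hello,resp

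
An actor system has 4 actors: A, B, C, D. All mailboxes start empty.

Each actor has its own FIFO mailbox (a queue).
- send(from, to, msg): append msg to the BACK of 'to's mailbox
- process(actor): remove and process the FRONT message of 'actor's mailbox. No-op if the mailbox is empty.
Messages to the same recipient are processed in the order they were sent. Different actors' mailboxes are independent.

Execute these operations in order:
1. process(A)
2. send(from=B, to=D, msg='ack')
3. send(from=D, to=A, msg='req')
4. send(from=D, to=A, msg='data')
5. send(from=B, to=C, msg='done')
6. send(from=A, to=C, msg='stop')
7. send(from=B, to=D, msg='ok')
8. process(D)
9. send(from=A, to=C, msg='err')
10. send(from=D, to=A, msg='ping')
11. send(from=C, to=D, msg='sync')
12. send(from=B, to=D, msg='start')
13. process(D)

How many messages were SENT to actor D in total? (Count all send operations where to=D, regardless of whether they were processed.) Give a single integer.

Answer: 4

Derivation:
After 1 (process(A)): A:[] B:[] C:[] D:[]
After 2 (send(from=B, to=D, msg='ack')): A:[] B:[] C:[] D:[ack]
After 3 (send(from=D, to=A, msg='req')): A:[req] B:[] C:[] D:[ack]
After 4 (send(from=D, to=A, msg='data')): A:[req,data] B:[] C:[] D:[ack]
After 5 (send(from=B, to=C, msg='done')): A:[req,data] B:[] C:[done] D:[ack]
After 6 (send(from=A, to=C, msg='stop')): A:[req,data] B:[] C:[done,stop] D:[ack]
After 7 (send(from=B, to=D, msg='ok')): A:[req,data] B:[] C:[done,stop] D:[ack,ok]
After 8 (process(D)): A:[req,data] B:[] C:[done,stop] D:[ok]
After 9 (send(from=A, to=C, msg='err')): A:[req,data] B:[] C:[done,stop,err] D:[ok]
After 10 (send(from=D, to=A, msg='ping')): A:[req,data,ping] B:[] C:[done,stop,err] D:[ok]
After 11 (send(from=C, to=D, msg='sync')): A:[req,data,ping] B:[] C:[done,stop,err] D:[ok,sync]
After 12 (send(from=B, to=D, msg='start')): A:[req,data,ping] B:[] C:[done,stop,err] D:[ok,sync,start]
After 13 (process(D)): A:[req,data,ping] B:[] C:[done,stop,err] D:[sync,start]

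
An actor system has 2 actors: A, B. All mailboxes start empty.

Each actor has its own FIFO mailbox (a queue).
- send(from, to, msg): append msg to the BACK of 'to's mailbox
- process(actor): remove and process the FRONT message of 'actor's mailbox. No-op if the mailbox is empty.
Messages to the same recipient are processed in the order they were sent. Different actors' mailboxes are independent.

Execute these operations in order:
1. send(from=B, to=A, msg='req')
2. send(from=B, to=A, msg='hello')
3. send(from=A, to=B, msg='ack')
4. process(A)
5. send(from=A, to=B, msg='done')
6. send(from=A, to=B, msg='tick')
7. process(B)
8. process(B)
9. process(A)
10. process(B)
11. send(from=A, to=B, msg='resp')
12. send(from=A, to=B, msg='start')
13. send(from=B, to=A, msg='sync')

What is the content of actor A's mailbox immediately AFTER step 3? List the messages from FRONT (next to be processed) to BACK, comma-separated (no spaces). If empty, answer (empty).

After 1 (send(from=B, to=A, msg='req')): A:[req] B:[]
After 2 (send(from=B, to=A, msg='hello')): A:[req,hello] B:[]
After 3 (send(from=A, to=B, msg='ack')): A:[req,hello] B:[ack]

req,hello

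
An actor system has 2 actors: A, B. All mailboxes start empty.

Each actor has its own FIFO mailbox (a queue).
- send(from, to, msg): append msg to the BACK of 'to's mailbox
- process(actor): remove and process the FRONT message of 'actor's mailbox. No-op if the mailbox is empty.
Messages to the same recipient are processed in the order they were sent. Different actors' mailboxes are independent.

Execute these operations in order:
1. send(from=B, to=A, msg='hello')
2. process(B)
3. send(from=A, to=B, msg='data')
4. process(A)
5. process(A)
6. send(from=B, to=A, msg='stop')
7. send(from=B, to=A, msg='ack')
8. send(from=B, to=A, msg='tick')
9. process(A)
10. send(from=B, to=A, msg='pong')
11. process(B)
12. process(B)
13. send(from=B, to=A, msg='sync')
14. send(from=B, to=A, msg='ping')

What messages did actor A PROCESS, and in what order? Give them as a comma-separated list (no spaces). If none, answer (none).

Answer: hello,stop

Derivation:
After 1 (send(from=B, to=A, msg='hello')): A:[hello] B:[]
After 2 (process(B)): A:[hello] B:[]
After 3 (send(from=A, to=B, msg='data')): A:[hello] B:[data]
After 4 (process(A)): A:[] B:[data]
After 5 (process(A)): A:[] B:[data]
After 6 (send(from=B, to=A, msg='stop')): A:[stop] B:[data]
After 7 (send(from=B, to=A, msg='ack')): A:[stop,ack] B:[data]
After 8 (send(from=B, to=A, msg='tick')): A:[stop,ack,tick] B:[data]
After 9 (process(A)): A:[ack,tick] B:[data]
After 10 (send(from=B, to=A, msg='pong')): A:[ack,tick,pong] B:[data]
After 11 (process(B)): A:[ack,tick,pong] B:[]
After 12 (process(B)): A:[ack,tick,pong] B:[]
After 13 (send(from=B, to=A, msg='sync')): A:[ack,tick,pong,sync] B:[]
After 14 (send(from=B, to=A, msg='ping')): A:[ack,tick,pong,sync,ping] B:[]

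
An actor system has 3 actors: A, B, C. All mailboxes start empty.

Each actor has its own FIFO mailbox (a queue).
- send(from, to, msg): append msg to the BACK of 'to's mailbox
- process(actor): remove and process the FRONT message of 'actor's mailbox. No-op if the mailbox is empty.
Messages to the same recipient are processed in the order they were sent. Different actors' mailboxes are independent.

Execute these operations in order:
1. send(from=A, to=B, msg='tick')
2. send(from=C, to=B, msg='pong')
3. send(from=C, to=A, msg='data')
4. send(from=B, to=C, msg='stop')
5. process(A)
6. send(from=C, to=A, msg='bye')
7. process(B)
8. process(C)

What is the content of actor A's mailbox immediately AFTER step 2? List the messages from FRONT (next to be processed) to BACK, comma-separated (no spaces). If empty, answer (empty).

After 1 (send(from=A, to=B, msg='tick')): A:[] B:[tick] C:[]
After 2 (send(from=C, to=B, msg='pong')): A:[] B:[tick,pong] C:[]

(empty)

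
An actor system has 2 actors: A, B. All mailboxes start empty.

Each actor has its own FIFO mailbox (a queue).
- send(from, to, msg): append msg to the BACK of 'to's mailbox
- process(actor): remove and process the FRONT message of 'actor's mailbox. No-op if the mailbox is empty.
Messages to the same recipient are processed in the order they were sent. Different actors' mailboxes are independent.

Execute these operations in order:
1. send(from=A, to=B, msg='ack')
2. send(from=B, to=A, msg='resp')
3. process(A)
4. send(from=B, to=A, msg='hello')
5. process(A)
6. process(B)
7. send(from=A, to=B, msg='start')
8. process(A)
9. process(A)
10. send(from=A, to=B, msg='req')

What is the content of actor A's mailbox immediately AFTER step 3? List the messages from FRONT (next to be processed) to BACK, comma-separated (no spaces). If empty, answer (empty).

After 1 (send(from=A, to=B, msg='ack')): A:[] B:[ack]
After 2 (send(from=B, to=A, msg='resp')): A:[resp] B:[ack]
After 3 (process(A)): A:[] B:[ack]

(empty)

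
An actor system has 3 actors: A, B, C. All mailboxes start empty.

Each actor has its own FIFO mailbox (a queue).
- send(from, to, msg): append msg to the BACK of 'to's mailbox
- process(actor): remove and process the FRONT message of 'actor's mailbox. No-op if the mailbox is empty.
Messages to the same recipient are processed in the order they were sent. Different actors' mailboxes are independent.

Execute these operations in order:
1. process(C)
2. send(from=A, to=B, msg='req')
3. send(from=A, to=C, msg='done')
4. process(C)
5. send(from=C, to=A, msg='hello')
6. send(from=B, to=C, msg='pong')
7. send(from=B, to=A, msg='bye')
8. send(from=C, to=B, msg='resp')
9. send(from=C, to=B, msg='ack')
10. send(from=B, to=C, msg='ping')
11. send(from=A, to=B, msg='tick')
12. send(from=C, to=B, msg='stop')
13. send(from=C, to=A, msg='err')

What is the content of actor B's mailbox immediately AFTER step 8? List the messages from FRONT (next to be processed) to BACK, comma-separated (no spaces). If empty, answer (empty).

After 1 (process(C)): A:[] B:[] C:[]
After 2 (send(from=A, to=B, msg='req')): A:[] B:[req] C:[]
After 3 (send(from=A, to=C, msg='done')): A:[] B:[req] C:[done]
After 4 (process(C)): A:[] B:[req] C:[]
After 5 (send(from=C, to=A, msg='hello')): A:[hello] B:[req] C:[]
After 6 (send(from=B, to=C, msg='pong')): A:[hello] B:[req] C:[pong]
After 7 (send(from=B, to=A, msg='bye')): A:[hello,bye] B:[req] C:[pong]
After 8 (send(from=C, to=B, msg='resp')): A:[hello,bye] B:[req,resp] C:[pong]

req,resp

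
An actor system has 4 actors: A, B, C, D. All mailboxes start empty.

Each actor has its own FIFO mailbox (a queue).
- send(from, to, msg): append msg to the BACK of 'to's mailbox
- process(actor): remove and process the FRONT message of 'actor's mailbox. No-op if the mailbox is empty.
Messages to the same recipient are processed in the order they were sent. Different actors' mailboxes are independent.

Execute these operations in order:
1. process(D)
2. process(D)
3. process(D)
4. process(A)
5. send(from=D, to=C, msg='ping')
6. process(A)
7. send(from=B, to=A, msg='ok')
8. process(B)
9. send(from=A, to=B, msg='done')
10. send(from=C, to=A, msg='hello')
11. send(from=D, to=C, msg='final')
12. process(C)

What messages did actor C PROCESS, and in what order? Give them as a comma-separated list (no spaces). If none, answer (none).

After 1 (process(D)): A:[] B:[] C:[] D:[]
After 2 (process(D)): A:[] B:[] C:[] D:[]
After 3 (process(D)): A:[] B:[] C:[] D:[]
After 4 (process(A)): A:[] B:[] C:[] D:[]
After 5 (send(from=D, to=C, msg='ping')): A:[] B:[] C:[ping] D:[]
After 6 (process(A)): A:[] B:[] C:[ping] D:[]
After 7 (send(from=B, to=A, msg='ok')): A:[ok] B:[] C:[ping] D:[]
After 8 (process(B)): A:[ok] B:[] C:[ping] D:[]
After 9 (send(from=A, to=B, msg='done')): A:[ok] B:[done] C:[ping] D:[]
After 10 (send(from=C, to=A, msg='hello')): A:[ok,hello] B:[done] C:[ping] D:[]
After 11 (send(from=D, to=C, msg='final')): A:[ok,hello] B:[done] C:[ping,final] D:[]
After 12 (process(C)): A:[ok,hello] B:[done] C:[final] D:[]

Answer: ping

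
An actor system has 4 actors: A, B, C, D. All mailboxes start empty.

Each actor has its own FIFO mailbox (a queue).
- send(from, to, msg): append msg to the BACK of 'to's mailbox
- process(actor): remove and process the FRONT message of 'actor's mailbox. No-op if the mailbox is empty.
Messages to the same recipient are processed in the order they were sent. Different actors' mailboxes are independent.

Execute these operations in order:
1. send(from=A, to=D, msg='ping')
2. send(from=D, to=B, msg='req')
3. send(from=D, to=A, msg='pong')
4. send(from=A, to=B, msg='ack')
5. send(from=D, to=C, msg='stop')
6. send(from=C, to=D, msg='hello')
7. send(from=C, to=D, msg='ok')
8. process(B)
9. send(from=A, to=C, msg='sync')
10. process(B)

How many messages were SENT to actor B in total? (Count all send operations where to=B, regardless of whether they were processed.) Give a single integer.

After 1 (send(from=A, to=D, msg='ping')): A:[] B:[] C:[] D:[ping]
After 2 (send(from=D, to=B, msg='req')): A:[] B:[req] C:[] D:[ping]
After 3 (send(from=D, to=A, msg='pong')): A:[pong] B:[req] C:[] D:[ping]
After 4 (send(from=A, to=B, msg='ack')): A:[pong] B:[req,ack] C:[] D:[ping]
After 5 (send(from=D, to=C, msg='stop')): A:[pong] B:[req,ack] C:[stop] D:[ping]
After 6 (send(from=C, to=D, msg='hello')): A:[pong] B:[req,ack] C:[stop] D:[ping,hello]
After 7 (send(from=C, to=D, msg='ok')): A:[pong] B:[req,ack] C:[stop] D:[ping,hello,ok]
After 8 (process(B)): A:[pong] B:[ack] C:[stop] D:[ping,hello,ok]
After 9 (send(from=A, to=C, msg='sync')): A:[pong] B:[ack] C:[stop,sync] D:[ping,hello,ok]
After 10 (process(B)): A:[pong] B:[] C:[stop,sync] D:[ping,hello,ok]

Answer: 2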